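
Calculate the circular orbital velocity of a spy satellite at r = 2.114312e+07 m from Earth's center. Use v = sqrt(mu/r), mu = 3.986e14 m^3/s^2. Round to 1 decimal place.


Step 1: mu / r = 3.986e14 / 2.114312e+07 = 18852468.3207
Step 2: v = sqrt(18852468.3207) = 4341.9 m/s

4341.9


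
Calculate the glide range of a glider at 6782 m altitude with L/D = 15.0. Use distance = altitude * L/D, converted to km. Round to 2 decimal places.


Step 1: Glide distance = altitude * L/D = 6782 * 15.0 = 101730.0 m
Step 2: Convert to km: 101730.0 / 1000 = 101.73 km

101.73


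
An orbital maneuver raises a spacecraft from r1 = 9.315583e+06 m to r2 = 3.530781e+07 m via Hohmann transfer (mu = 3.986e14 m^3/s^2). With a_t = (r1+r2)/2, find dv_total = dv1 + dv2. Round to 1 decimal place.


Step 1: Transfer semi-major axis a_t = (9.315583e+06 + 3.530781e+07) / 2 = 2.231170e+07 m
Step 2: v1 (circular at r1) = sqrt(mu/r1) = 6541.29 m/s
Step 3: v_t1 = sqrt(mu*(2/r1 - 1/a_t)) = 8228.73 m/s
Step 4: dv1 = |8228.73 - 6541.29| = 1687.43 m/s
Step 5: v2 (circular at r2) = 3359.95 m/s, v_t2 = 2171.06 m/s
Step 6: dv2 = |3359.95 - 2171.06| = 1188.89 m/s
Step 7: Total delta-v = 1687.43 + 1188.89 = 2876.3 m/s

2876.3


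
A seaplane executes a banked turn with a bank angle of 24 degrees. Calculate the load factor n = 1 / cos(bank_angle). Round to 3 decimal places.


Step 1: Convert 24 degrees to radians = 0.418879
Step 2: cos(24 deg) = 0.913545
Step 3: n = 1 / 0.913545 = 1.095

1.095


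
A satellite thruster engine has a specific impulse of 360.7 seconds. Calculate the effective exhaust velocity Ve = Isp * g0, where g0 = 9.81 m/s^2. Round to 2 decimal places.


Step 1: Ve = Isp * g0 = 360.7 * 9.81
Step 2: Ve = 3538.47 m/s

3538.47


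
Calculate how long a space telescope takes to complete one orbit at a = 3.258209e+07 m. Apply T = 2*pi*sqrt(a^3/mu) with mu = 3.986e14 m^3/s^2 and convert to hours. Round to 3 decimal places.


Step 1: a^3 / mu = 3.458891e+22 / 3.986e14 = 8.677598e+07
Step 2: sqrt(8.677598e+07) = 9315.3625 s
Step 3: T = 2*pi * 9315.3625 = 58530.15 s
Step 4: T in hours = 58530.15 / 3600 = 16.258 hours

16.258


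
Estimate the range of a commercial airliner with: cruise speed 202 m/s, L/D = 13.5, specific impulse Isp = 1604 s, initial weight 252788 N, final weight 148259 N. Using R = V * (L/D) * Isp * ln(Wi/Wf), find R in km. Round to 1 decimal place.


Step 1: Coefficient = V * (L/D) * Isp = 202 * 13.5 * 1604 = 4374108.0 m
Step 2: Wi/Wf = 252788 / 148259 = 1.705043
Step 3: ln(1.705043) = 0.53359
Step 4: R = 4374108.0 * 0.53359 = 2333982.2 m = 2334.0 km

2334.0


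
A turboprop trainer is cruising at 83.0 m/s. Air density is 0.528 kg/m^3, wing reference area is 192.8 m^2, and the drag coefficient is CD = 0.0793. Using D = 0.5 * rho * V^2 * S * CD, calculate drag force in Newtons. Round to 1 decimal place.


Step 1: Dynamic pressure q = 0.5 * 0.528 * 83.0^2 = 1818.696 Pa
Step 2: Drag D = q * S * CD = 1818.696 * 192.8 * 0.0793
Step 3: D = 27806.1 N

27806.1


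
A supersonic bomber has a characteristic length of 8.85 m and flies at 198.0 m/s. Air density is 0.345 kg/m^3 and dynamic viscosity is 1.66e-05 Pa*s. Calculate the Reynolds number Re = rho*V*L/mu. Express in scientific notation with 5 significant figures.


Step 1: Numerator = rho * V * L = 0.345 * 198.0 * 8.85 = 604.5435
Step 2: Re = 604.5435 / 1.66e-05
Step 3: Re = 3.6418e+07

3.6418e+07


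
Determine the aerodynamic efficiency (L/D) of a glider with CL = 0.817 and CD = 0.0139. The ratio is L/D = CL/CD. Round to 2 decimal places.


Step 1: L/D = CL / CD = 0.817 / 0.0139
Step 2: L/D = 58.78

58.78


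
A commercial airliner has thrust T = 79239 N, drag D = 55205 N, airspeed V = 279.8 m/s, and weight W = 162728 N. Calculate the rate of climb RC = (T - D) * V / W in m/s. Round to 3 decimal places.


Step 1: Excess thrust = T - D = 79239 - 55205 = 24034 N
Step 2: Excess power = 24034 * 279.8 = 6724713.2 W
Step 3: RC = 6724713.2 / 162728 = 41.325 m/s

41.325


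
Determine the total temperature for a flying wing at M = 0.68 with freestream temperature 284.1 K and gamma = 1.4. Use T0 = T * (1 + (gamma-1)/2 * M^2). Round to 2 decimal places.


Step 1: (gamma-1)/2 = 0.2
Step 2: M^2 = 0.4624
Step 3: 1 + 0.2 * 0.4624 = 1.09248
Step 4: T0 = 284.1 * 1.09248 = 310.37 K

310.37


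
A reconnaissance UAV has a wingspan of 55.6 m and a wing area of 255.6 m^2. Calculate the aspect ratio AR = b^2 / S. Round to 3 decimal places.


Step 1: b^2 = 55.6^2 = 3091.36
Step 2: AR = 3091.36 / 255.6 = 12.095

12.095


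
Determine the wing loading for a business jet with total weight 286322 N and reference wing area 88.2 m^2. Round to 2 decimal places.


Step 1: Wing loading = W / S = 286322 / 88.2
Step 2: Wing loading = 3246.28 N/m^2

3246.28


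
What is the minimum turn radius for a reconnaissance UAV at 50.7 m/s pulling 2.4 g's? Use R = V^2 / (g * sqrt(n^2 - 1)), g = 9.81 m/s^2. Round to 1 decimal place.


Step 1: V^2 = 50.7^2 = 2570.49
Step 2: n^2 - 1 = 2.4^2 - 1 = 4.76
Step 3: sqrt(4.76) = 2.181742
Step 4: R = 2570.49 / (9.81 * 2.181742) = 120.1 m

120.1


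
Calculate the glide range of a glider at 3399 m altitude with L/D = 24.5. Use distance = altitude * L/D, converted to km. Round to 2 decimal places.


Step 1: Glide distance = altitude * L/D = 3399 * 24.5 = 83275.5 m
Step 2: Convert to km: 83275.5 / 1000 = 83.28 km

83.28


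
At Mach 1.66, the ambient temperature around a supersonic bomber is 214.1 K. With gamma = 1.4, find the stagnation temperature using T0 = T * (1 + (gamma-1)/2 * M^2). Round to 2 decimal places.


Step 1: (gamma-1)/2 = 0.2
Step 2: M^2 = 2.7556
Step 3: 1 + 0.2 * 2.7556 = 1.55112
Step 4: T0 = 214.1 * 1.55112 = 332.09 K

332.09


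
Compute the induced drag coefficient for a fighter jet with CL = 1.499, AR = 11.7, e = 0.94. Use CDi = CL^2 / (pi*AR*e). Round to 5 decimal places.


Step 1: CL^2 = 1.499^2 = 2.247001
Step 2: pi * AR * e = 3.14159 * 11.7 * 0.94 = 34.551236
Step 3: CDi = 2.247001 / 34.551236 = 0.06503

0.06503


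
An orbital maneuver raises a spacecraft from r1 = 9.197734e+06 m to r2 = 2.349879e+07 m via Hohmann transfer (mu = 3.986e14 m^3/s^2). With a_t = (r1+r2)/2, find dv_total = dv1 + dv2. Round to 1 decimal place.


Step 1: Transfer semi-major axis a_t = (9.197734e+06 + 2.349879e+07) / 2 = 1.634826e+07 m
Step 2: v1 (circular at r1) = sqrt(mu/r1) = 6583.07 m/s
Step 3: v_t1 = sqrt(mu*(2/r1 - 1/a_t)) = 7892.51 m/s
Step 4: dv1 = |7892.51 - 6583.07| = 1309.44 m/s
Step 5: v2 (circular at r2) = 4118.56 m/s, v_t2 = 3089.23 m/s
Step 6: dv2 = |4118.56 - 3089.23| = 1029.33 m/s
Step 7: Total delta-v = 1309.44 + 1029.33 = 2338.8 m/s

2338.8


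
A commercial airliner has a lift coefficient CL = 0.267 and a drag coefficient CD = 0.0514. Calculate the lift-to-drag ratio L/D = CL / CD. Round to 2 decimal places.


Step 1: L/D = CL / CD = 0.267 / 0.0514
Step 2: L/D = 5.19

5.19


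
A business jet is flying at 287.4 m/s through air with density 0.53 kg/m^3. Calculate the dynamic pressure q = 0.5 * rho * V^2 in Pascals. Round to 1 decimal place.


Step 1: V^2 = 287.4^2 = 82598.76
Step 2: q = 0.5 * 0.53 * 82598.76
Step 3: q = 21888.7 Pa

21888.7


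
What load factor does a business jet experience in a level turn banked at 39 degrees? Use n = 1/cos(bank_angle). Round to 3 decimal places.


Step 1: Convert 39 degrees to radians = 0.680678
Step 2: cos(39 deg) = 0.777146
Step 3: n = 1 / 0.777146 = 1.287

1.287


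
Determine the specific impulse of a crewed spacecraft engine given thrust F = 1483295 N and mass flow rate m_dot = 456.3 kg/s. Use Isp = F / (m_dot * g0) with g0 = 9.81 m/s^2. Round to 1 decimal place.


Step 1: m_dot * g0 = 456.3 * 9.81 = 4476.3
Step 2: Isp = 1483295 / 4476.3 = 331.4 s

331.4


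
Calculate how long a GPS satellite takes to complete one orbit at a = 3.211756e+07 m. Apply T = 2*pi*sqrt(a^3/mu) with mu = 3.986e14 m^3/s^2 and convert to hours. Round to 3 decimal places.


Step 1: a^3 / mu = 3.313047e+22 / 3.986e14 = 8.311709e+07
Step 2: sqrt(8.311709e+07) = 9116.8575 s
Step 3: T = 2*pi * 9116.8575 = 57282.91 s
Step 4: T in hours = 57282.91 / 3600 = 15.912 hours

15.912


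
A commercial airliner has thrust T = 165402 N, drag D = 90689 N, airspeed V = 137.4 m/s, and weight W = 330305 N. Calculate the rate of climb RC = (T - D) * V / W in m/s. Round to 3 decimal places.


Step 1: Excess thrust = T - D = 165402 - 90689 = 74713 N
Step 2: Excess power = 74713 * 137.4 = 10265566.2 W
Step 3: RC = 10265566.2 / 330305 = 31.079 m/s

31.079


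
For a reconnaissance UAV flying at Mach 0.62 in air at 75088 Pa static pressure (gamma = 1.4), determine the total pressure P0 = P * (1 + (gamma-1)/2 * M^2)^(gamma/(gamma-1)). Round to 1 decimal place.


Step 1: (gamma-1)/2 * M^2 = 0.2 * 0.3844 = 0.07688
Step 2: 1 + 0.07688 = 1.07688
Step 3: Exponent gamma/(gamma-1) = 3.5
Step 4: P0 = 75088 * 1.07688^3.5 = 97309.7 Pa

97309.7


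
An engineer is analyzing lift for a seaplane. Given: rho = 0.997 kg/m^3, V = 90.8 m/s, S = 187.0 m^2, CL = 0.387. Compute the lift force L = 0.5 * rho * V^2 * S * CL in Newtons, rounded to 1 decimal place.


Step 1: Calculate dynamic pressure q = 0.5 * 0.997 * 90.8^2 = 0.5 * 0.997 * 8244.64 = 4109.953 Pa
Step 2: Multiply by wing area and lift coefficient: L = 4109.953 * 187.0 * 0.387
Step 3: L = 768561.2185 * 0.387 = 297433.2 N

297433.2


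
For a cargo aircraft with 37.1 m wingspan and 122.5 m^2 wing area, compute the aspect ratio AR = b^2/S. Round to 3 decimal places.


Step 1: b^2 = 37.1^2 = 1376.41
Step 2: AR = 1376.41 / 122.5 = 11.236

11.236


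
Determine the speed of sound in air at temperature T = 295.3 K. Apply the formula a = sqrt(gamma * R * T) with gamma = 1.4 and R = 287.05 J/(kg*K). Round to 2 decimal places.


Step 1: gamma * R * T = 1.4 * 287.05 * 295.3 = 118672.211
Step 2: a = sqrt(118672.211) = 344.49 m/s

344.49


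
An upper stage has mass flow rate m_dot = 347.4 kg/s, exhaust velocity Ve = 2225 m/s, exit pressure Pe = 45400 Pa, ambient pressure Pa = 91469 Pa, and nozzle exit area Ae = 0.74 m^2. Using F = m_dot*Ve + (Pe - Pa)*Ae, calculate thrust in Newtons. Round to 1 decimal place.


Step 1: Momentum thrust = m_dot * Ve = 347.4 * 2225 = 772965.0 N
Step 2: Pressure thrust = (Pe - Pa) * Ae = (45400 - 91469) * 0.74 = -34091.06 N
Step 3: Total thrust F = 772965.0 + -34091.06 = 738873.9 N

738873.9


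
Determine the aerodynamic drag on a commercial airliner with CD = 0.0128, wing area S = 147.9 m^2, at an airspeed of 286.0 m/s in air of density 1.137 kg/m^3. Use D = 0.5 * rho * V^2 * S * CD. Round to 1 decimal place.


Step 1: Dynamic pressure q = 0.5 * 1.137 * 286.0^2 = 46501.026 Pa
Step 2: Drag D = q * S * CD = 46501.026 * 147.9 * 0.0128
Step 3: D = 88032.0 N

88032.0


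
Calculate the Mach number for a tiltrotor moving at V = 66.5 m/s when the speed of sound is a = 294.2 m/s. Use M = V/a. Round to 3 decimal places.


Step 1: M = V / a = 66.5 / 294.2
Step 2: M = 0.226

0.226


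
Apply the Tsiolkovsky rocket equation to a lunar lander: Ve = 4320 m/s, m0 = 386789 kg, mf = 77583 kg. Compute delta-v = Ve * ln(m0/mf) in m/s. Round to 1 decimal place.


Step 1: Mass ratio m0/mf = 386789 / 77583 = 4.985487
Step 2: ln(4.985487) = 1.606531
Step 3: delta-v = 4320 * 1.606531 = 6940.2 m/s

6940.2


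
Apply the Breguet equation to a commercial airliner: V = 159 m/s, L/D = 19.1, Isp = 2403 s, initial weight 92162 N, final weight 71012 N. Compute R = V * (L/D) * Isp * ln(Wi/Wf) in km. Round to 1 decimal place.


Step 1: Coefficient = V * (L/D) * Isp = 159 * 19.1 * 2403 = 7297670.7 m
Step 2: Wi/Wf = 92162 / 71012 = 1.297837
Step 3: ln(1.297837) = 0.260699
Step 4: R = 7297670.7 * 0.260699 = 1902495.6 m = 1902.5 km

1902.5


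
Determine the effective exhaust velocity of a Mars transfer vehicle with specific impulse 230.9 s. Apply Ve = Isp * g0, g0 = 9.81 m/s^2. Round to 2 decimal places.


Step 1: Ve = Isp * g0 = 230.9 * 9.81
Step 2: Ve = 2265.13 m/s

2265.13


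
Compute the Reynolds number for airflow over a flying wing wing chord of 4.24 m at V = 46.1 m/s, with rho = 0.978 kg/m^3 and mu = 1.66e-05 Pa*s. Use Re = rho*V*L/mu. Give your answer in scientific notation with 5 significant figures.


Step 1: Numerator = rho * V * L = 0.978 * 46.1 * 4.24 = 191.163792
Step 2: Re = 191.163792 / 1.66e-05
Step 3: Re = 1.1516e+07

1.1516e+07


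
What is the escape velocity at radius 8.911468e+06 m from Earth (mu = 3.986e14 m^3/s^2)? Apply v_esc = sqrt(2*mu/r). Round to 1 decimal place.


Step 1: 2*mu/r = 2 * 3.986e14 / 8.911468e+06 = 89457763.8611
Step 2: v_esc = sqrt(89457763.8611) = 9458.2 m/s

9458.2


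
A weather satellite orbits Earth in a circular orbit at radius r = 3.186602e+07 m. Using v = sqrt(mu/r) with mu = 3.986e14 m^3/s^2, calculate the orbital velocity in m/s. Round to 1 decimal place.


Step 1: mu / r = 3.986e14 / 3.186602e+07 = 12508622.0369
Step 2: v = sqrt(12508622.0369) = 3536.8 m/s

3536.8


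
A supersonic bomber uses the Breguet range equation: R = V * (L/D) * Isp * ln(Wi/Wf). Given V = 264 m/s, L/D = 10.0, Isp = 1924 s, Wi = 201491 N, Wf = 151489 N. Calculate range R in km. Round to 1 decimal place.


Step 1: Coefficient = V * (L/D) * Isp = 264 * 10.0 * 1924 = 5079360.0 m
Step 2: Wi/Wf = 201491 / 151489 = 1.33007
Step 3: ln(1.33007) = 0.285232
Step 4: R = 5079360.0 * 0.285232 = 1448794.5 m = 1448.8 km

1448.8


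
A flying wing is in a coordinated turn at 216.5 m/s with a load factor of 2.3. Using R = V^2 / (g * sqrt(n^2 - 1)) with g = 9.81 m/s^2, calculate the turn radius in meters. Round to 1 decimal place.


Step 1: V^2 = 216.5^2 = 46872.25
Step 2: n^2 - 1 = 2.3^2 - 1 = 4.29
Step 3: sqrt(4.29) = 2.071232
Step 4: R = 46872.25 / (9.81 * 2.071232) = 2306.8 m

2306.8


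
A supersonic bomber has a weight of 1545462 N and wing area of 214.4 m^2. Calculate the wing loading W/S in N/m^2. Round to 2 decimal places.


Step 1: Wing loading = W / S = 1545462 / 214.4
Step 2: Wing loading = 7208.31 N/m^2

7208.31


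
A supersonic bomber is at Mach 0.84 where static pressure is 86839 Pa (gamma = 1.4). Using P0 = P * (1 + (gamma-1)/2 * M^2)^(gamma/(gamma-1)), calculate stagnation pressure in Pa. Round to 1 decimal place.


Step 1: (gamma-1)/2 * M^2 = 0.2 * 0.7056 = 0.14112
Step 2: 1 + 0.14112 = 1.14112
Step 3: Exponent gamma/(gamma-1) = 3.5
Step 4: P0 = 86839 * 1.14112^3.5 = 137839.7 Pa

137839.7


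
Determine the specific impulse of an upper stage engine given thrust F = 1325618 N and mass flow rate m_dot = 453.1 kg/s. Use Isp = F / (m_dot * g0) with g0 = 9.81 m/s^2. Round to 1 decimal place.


Step 1: m_dot * g0 = 453.1 * 9.81 = 4444.91
Step 2: Isp = 1325618 / 4444.91 = 298.2 s

298.2


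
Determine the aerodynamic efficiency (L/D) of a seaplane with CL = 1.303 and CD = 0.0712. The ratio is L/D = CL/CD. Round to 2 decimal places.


Step 1: L/D = CL / CD = 1.303 / 0.0712
Step 2: L/D = 18.30

18.30


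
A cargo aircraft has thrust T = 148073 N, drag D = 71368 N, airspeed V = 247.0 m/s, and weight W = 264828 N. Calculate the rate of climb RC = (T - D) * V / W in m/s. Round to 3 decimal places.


Step 1: Excess thrust = T - D = 148073 - 71368 = 76705 N
Step 2: Excess power = 76705 * 247.0 = 18946135.0 W
Step 3: RC = 18946135.0 / 264828 = 71.541 m/s

71.541


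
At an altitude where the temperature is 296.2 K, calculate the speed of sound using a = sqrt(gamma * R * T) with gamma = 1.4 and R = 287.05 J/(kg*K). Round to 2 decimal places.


Step 1: gamma * R * T = 1.4 * 287.05 * 296.2 = 119033.894
Step 2: a = sqrt(119033.894) = 345.01 m/s

345.01


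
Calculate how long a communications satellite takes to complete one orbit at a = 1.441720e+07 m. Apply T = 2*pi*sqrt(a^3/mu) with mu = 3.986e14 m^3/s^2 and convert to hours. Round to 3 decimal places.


Step 1: a^3 / mu = 2.996697e+21 / 3.986e14 = 7.518055e+06
Step 2: sqrt(7.518055e+06) = 2741.9071 s
Step 3: T = 2*pi * 2741.9071 = 17227.91 s
Step 4: T in hours = 17227.91 / 3600 = 4.786 hours

4.786


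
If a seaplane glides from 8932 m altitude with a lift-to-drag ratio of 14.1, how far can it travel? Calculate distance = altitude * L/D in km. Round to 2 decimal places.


Step 1: Glide distance = altitude * L/D = 8932 * 14.1 = 125941.2 m
Step 2: Convert to km: 125941.2 / 1000 = 125.94 km

125.94


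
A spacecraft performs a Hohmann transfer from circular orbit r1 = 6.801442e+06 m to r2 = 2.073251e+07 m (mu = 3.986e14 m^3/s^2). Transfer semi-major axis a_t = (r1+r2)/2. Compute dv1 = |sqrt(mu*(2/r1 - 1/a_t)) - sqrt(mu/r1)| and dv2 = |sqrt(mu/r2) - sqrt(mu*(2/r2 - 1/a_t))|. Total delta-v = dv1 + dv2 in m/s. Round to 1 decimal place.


Step 1: Transfer semi-major axis a_t = (6.801442e+06 + 2.073251e+07) / 2 = 1.376698e+07 m
Step 2: v1 (circular at r1) = sqrt(mu/r1) = 7655.4 m/s
Step 3: v_t1 = sqrt(mu*(2/r1 - 1/a_t)) = 9394.52 m/s
Step 4: dv1 = |9394.52 - 7655.4| = 1739.12 m/s
Step 5: v2 (circular at r2) = 4384.73 m/s, v_t2 = 3081.94 m/s
Step 6: dv2 = |4384.73 - 3081.94| = 1302.79 m/s
Step 7: Total delta-v = 1739.12 + 1302.79 = 3041.9 m/s

3041.9


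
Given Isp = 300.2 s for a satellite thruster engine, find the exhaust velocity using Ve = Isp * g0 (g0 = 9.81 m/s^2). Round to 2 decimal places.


Step 1: Ve = Isp * g0 = 300.2 * 9.81
Step 2: Ve = 2944.96 m/s

2944.96


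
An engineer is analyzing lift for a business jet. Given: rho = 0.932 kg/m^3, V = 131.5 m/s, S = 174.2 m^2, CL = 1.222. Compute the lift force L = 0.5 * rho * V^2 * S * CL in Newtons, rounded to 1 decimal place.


Step 1: Calculate dynamic pressure q = 0.5 * 0.932 * 131.5^2 = 0.5 * 0.932 * 17292.25 = 8058.1885 Pa
Step 2: Multiply by wing area and lift coefficient: L = 8058.1885 * 174.2 * 1.222
Step 3: L = 1403736.4367 * 1.222 = 1715365.9 N

1715365.9


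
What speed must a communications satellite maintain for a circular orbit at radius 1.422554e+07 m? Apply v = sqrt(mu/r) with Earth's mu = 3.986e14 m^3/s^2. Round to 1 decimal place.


Step 1: mu / r = 3.986e14 / 1.422554e+07 = 28020025.9533
Step 2: v = sqrt(28020025.9533) = 5293.4 m/s

5293.4


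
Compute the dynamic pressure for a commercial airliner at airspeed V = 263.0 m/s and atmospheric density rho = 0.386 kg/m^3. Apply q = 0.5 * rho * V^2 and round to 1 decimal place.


Step 1: V^2 = 263.0^2 = 69169.0
Step 2: q = 0.5 * 0.386 * 69169.0
Step 3: q = 13349.6 Pa

13349.6


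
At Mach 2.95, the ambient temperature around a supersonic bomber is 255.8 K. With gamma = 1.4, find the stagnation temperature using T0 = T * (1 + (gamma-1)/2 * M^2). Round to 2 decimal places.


Step 1: (gamma-1)/2 = 0.2
Step 2: M^2 = 8.7025
Step 3: 1 + 0.2 * 8.7025 = 2.7405
Step 4: T0 = 255.8 * 2.7405 = 701.02 K

701.02


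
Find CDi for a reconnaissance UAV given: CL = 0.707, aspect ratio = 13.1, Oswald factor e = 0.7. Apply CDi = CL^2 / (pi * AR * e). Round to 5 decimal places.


Step 1: CL^2 = 0.707^2 = 0.499849
Step 2: pi * AR * e = 3.14159 * 13.1 * 0.7 = 28.808405
Step 3: CDi = 0.499849 / 28.808405 = 0.01735

0.01735


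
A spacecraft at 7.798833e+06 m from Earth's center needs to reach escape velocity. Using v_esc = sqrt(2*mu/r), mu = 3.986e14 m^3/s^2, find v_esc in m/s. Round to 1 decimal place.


Step 1: 2*mu/r = 2 * 3.986e14 / 7.798833e+06 = 102220421.9529
Step 2: v_esc = sqrt(102220421.9529) = 10110.4 m/s

10110.4


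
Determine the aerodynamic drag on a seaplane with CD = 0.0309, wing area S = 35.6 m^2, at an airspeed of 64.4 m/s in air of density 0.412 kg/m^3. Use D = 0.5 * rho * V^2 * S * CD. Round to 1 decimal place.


Step 1: Dynamic pressure q = 0.5 * 0.412 * 64.4^2 = 854.3562 Pa
Step 2: Drag D = q * S * CD = 854.3562 * 35.6 * 0.0309
Step 3: D = 939.8 N

939.8


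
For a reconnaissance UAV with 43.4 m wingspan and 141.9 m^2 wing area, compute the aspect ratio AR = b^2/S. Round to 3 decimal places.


Step 1: b^2 = 43.4^2 = 1883.56
Step 2: AR = 1883.56 / 141.9 = 13.274

13.274


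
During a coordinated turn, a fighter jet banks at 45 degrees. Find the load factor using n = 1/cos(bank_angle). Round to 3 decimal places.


Step 1: Convert 45 degrees to radians = 0.785398
Step 2: cos(45 deg) = 0.707107
Step 3: n = 1 / 0.707107 = 1.414

1.414


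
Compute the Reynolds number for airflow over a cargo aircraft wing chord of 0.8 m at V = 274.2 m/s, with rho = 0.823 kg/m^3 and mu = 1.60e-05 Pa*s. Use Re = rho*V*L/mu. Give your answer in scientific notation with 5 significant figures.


Step 1: Numerator = rho * V * L = 0.823 * 274.2 * 0.8 = 180.53328
Step 2: Re = 180.53328 / 1.60e-05
Step 3: Re = 1.1283e+07

1.1283e+07


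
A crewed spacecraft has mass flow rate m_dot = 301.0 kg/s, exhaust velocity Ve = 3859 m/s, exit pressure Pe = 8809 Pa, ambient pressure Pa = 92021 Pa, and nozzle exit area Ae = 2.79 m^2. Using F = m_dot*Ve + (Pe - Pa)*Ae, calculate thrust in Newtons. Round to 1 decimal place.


Step 1: Momentum thrust = m_dot * Ve = 301.0 * 3859 = 1161559.0 N
Step 2: Pressure thrust = (Pe - Pa) * Ae = (8809 - 92021) * 2.79 = -232161.48 N
Step 3: Total thrust F = 1161559.0 + -232161.48 = 929397.5 N

929397.5


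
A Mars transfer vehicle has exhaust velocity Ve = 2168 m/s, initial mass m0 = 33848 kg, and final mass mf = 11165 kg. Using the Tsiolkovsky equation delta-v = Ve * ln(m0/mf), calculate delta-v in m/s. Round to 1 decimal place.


Step 1: Mass ratio m0/mf = 33848 / 11165 = 3.031617
Step 2: ln(3.031617) = 1.109096
Step 3: delta-v = 2168 * 1.109096 = 2404.5 m/s

2404.5


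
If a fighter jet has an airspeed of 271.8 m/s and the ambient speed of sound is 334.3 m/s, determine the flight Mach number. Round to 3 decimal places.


Step 1: M = V / a = 271.8 / 334.3
Step 2: M = 0.813

0.813


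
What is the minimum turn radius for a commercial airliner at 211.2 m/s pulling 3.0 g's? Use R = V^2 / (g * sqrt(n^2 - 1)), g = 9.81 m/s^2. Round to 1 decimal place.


Step 1: V^2 = 211.2^2 = 44605.44
Step 2: n^2 - 1 = 3.0^2 - 1 = 8.0
Step 3: sqrt(8.0) = 2.828427
Step 4: R = 44605.44 / (9.81 * 2.828427) = 1607.6 m

1607.6


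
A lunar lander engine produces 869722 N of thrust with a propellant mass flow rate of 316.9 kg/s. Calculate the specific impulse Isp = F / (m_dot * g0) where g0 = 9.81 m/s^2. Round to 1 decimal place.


Step 1: m_dot * g0 = 316.9 * 9.81 = 3108.79
Step 2: Isp = 869722 / 3108.79 = 279.8 s

279.8


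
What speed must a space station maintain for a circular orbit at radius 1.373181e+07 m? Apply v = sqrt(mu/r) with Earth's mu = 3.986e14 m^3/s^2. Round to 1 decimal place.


Step 1: mu / r = 3.986e14 / 1.373181e+07 = 29027491.6417
Step 2: v = sqrt(29027491.6417) = 5387.7 m/s

5387.7


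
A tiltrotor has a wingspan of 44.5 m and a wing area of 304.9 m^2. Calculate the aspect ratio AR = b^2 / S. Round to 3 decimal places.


Step 1: b^2 = 44.5^2 = 1980.25
Step 2: AR = 1980.25 / 304.9 = 6.495

6.495


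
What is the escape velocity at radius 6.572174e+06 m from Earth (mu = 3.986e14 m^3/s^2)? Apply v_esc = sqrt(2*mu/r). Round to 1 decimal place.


Step 1: 2*mu/r = 2 * 3.986e14 / 6.572174e+06 = 121299283.9204
Step 2: v_esc = sqrt(121299283.9204) = 11013.6 m/s

11013.6


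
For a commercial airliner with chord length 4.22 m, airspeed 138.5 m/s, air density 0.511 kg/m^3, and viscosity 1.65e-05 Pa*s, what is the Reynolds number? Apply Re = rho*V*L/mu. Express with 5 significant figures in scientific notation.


Step 1: Numerator = rho * V * L = 0.511 * 138.5 * 4.22 = 298.66417
Step 2: Re = 298.66417 / 1.65e-05
Step 3: Re = 1.8101e+07

1.8101e+07


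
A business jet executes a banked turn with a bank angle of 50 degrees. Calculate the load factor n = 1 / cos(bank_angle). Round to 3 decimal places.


Step 1: Convert 50 degrees to radians = 0.872665
Step 2: cos(50 deg) = 0.642788
Step 3: n = 1 / 0.642788 = 1.556

1.556


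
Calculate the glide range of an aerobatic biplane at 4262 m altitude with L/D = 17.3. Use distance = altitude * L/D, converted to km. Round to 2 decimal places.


Step 1: Glide distance = altitude * L/D = 4262 * 17.3 = 73732.6 m
Step 2: Convert to km: 73732.6 / 1000 = 73.73 km

73.73


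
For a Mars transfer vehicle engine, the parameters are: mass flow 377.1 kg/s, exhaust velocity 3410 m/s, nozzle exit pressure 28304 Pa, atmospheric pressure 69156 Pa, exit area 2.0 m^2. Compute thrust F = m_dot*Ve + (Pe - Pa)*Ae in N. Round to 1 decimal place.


Step 1: Momentum thrust = m_dot * Ve = 377.1 * 3410 = 1285911.0 N
Step 2: Pressure thrust = (Pe - Pa) * Ae = (28304 - 69156) * 2.0 = -81704.0 N
Step 3: Total thrust F = 1285911.0 + -81704.0 = 1204207.0 N

1204207.0


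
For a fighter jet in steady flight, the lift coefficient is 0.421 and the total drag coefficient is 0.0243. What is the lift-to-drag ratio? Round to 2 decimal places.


Step 1: L/D = CL / CD = 0.421 / 0.0243
Step 2: L/D = 17.33

17.33


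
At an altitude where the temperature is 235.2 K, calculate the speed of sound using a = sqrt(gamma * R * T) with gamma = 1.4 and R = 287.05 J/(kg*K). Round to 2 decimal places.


Step 1: gamma * R * T = 1.4 * 287.05 * 235.2 = 94519.824
Step 2: a = sqrt(94519.824) = 307.44 m/s

307.44


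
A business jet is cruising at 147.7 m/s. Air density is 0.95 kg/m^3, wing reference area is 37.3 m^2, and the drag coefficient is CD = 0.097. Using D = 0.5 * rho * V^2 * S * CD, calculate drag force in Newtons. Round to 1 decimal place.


Step 1: Dynamic pressure q = 0.5 * 0.95 * 147.7^2 = 10362.2627 Pa
Step 2: Drag D = q * S * CD = 10362.2627 * 37.3 * 0.097
Step 3: D = 37491.7 N

37491.7


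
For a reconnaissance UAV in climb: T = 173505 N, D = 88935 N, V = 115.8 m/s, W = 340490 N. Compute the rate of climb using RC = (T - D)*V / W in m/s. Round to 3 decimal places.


Step 1: Excess thrust = T - D = 173505 - 88935 = 84570 N
Step 2: Excess power = 84570 * 115.8 = 9793206.0 W
Step 3: RC = 9793206.0 / 340490 = 28.762 m/s

28.762


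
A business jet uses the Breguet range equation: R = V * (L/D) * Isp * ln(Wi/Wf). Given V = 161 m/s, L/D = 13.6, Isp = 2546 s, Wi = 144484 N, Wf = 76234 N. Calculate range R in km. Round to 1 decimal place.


Step 1: Coefficient = V * (L/D) * Isp = 161 * 13.6 * 2546 = 5574721.6 m
Step 2: Wi/Wf = 144484 / 76234 = 1.89527
Step 3: ln(1.89527) = 0.639361
Step 4: R = 5574721.6 * 0.639361 = 3564260.8 m = 3564.3 km

3564.3


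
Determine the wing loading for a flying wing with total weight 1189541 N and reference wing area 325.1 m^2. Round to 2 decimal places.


Step 1: Wing loading = W / S = 1189541 / 325.1
Step 2: Wing loading = 3659.00 N/m^2

3659.00


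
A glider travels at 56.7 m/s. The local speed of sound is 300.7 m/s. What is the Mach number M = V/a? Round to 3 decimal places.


Step 1: M = V / a = 56.7 / 300.7
Step 2: M = 0.189

0.189


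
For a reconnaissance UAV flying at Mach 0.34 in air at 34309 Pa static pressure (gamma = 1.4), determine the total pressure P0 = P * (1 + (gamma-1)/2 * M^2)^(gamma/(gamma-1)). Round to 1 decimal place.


Step 1: (gamma-1)/2 * M^2 = 0.2 * 0.1156 = 0.02312
Step 2: 1 + 0.02312 = 1.02312
Step 3: Exponent gamma/(gamma-1) = 3.5
Step 4: P0 = 34309 * 1.02312^3.5 = 37166.4 Pa

37166.4


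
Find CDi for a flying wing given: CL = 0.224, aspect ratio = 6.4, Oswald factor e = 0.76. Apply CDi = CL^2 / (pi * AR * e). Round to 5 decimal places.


Step 1: CL^2 = 0.224^2 = 0.050176
Step 2: pi * AR * e = 3.14159 * 6.4 * 0.76 = 15.280707
Step 3: CDi = 0.050176 / 15.280707 = 0.00328

0.00328


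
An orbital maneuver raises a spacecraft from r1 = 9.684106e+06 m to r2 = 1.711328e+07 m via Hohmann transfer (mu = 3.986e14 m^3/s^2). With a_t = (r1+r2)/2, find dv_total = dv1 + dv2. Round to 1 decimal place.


Step 1: Transfer semi-major axis a_t = (9.684106e+06 + 1.711328e+07) / 2 = 1.339869e+07 m
Step 2: v1 (circular at r1) = sqrt(mu/r1) = 6415.62 m/s
Step 3: v_t1 = sqrt(mu*(2/r1 - 1/a_t)) = 7250.61 m/s
Step 4: dv1 = |7250.61 - 6415.62| = 834.98 m/s
Step 5: v2 (circular at r2) = 4826.16 m/s, v_t2 = 4102.99 m/s
Step 6: dv2 = |4826.16 - 4102.99| = 723.17 m/s
Step 7: Total delta-v = 834.98 + 723.17 = 1558.2 m/s

1558.2


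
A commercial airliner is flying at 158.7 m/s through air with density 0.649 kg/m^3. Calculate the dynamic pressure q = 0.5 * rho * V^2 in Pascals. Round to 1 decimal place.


Step 1: V^2 = 158.7^2 = 25185.69
Step 2: q = 0.5 * 0.649 * 25185.69
Step 3: q = 8172.8 Pa

8172.8


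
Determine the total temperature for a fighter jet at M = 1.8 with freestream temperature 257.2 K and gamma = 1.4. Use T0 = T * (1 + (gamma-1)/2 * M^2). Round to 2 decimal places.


Step 1: (gamma-1)/2 = 0.2
Step 2: M^2 = 3.24
Step 3: 1 + 0.2 * 3.24 = 1.648
Step 4: T0 = 257.2 * 1.648 = 423.87 K

423.87


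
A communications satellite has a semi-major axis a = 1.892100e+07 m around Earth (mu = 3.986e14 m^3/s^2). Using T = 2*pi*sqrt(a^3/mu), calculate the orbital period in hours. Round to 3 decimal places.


Step 1: a^3 / mu = 6.773798e+21 / 3.986e14 = 1.699397e+07
Step 2: sqrt(1.699397e+07) = 4122.3749 s
Step 3: T = 2*pi * 4122.3749 = 25901.65 s
Step 4: T in hours = 25901.65 / 3600 = 7.195 hours

7.195


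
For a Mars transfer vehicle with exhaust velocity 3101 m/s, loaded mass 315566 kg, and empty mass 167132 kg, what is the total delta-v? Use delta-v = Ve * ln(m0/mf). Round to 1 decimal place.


Step 1: Mass ratio m0/mf = 315566 / 167132 = 1.888124
Step 2: ln(1.888124) = 0.635584
Step 3: delta-v = 3101 * 0.635584 = 1970.9 m/s

1970.9


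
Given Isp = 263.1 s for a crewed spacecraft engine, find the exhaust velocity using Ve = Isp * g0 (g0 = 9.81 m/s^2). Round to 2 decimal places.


Step 1: Ve = Isp * g0 = 263.1 * 9.81
Step 2: Ve = 2581.01 m/s

2581.01


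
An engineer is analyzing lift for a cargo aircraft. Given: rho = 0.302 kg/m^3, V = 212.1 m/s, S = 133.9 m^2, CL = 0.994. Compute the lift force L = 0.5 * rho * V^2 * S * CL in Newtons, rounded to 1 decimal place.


Step 1: Calculate dynamic pressure q = 0.5 * 0.302 * 212.1^2 = 0.5 * 0.302 * 44986.41 = 6792.9479 Pa
Step 2: Multiply by wing area and lift coefficient: L = 6792.9479 * 133.9 * 0.994
Step 3: L = 909575.7251 * 0.994 = 904118.3 N

904118.3


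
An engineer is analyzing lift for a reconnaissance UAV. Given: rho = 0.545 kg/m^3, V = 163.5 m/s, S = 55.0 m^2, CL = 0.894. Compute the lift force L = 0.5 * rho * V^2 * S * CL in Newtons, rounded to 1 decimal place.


Step 1: Calculate dynamic pressure q = 0.5 * 0.545 * 163.5^2 = 0.5 * 0.545 * 26732.25 = 7284.5381 Pa
Step 2: Multiply by wing area and lift coefficient: L = 7284.5381 * 55.0 * 0.894
Step 3: L = 400649.5969 * 0.894 = 358180.7 N

358180.7


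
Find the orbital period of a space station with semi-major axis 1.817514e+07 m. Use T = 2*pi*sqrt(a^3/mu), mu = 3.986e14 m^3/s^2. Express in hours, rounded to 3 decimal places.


Step 1: a^3 / mu = 6.003898e+21 / 3.986e14 = 1.506246e+07
Step 2: sqrt(1.506246e+07) = 3881.0389 s
Step 3: T = 2*pi * 3881.0389 = 24385.29 s
Step 4: T in hours = 24385.29 / 3600 = 6.774 hours

6.774


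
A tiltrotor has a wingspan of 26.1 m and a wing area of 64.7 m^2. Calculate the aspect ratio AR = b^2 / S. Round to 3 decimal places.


Step 1: b^2 = 26.1^2 = 681.21
Step 2: AR = 681.21 / 64.7 = 10.529

10.529


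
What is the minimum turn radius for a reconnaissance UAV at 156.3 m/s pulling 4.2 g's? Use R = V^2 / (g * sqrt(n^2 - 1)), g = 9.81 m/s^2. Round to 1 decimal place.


Step 1: V^2 = 156.3^2 = 24429.69
Step 2: n^2 - 1 = 4.2^2 - 1 = 16.64
Step 3: sqrt(16.64) = 4.079216
Step 4: R = 24429.69 / (9.81 * 4.079216) = 610.5 m

610.5


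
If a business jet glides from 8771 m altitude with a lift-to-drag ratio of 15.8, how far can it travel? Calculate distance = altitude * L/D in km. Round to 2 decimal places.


Step 1: Glide distance = altitude * L/D = 8771 * 15.8 = 138581.8 m
Step 2: Convert to km: 138581.8 / 1000 = 138.58 km

138.58


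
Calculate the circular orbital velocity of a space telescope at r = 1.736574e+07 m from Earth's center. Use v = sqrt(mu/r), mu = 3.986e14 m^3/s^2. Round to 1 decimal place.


Step 1: mu / r = 3.986e14 / 1.736574e+07 = 22953240.1153
Step 2: v = sqrt(22953240.1153) = 4791.0 m/s

4791.0


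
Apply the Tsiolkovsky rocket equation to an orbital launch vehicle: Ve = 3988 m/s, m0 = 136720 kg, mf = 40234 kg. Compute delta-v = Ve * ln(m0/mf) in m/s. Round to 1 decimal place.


Step 1: Mass ratio m0/mf = 136720 / 40234 = 3.398121
Step 2: ln(3.398121) = 1.223223
Step 3: delta-v = 3988 * 1.223223 = 4878.2 m/s

4878.2


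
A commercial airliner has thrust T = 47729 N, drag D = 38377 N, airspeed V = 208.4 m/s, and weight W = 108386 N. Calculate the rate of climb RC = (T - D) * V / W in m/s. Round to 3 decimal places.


Step 1: Excess thrust = T - D = 47729 - 38377 = 9352 N
Step 2: Excess power = 9352 * 208.4 = 1948956.8 W
Step 3: RC = 1948956.8 / 108386 = 17.982 m/s

17.982


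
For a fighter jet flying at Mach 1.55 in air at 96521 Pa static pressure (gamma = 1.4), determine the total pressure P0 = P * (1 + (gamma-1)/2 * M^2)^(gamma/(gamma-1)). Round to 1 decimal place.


Step 1: (gamma-1)/2 * M^2 = 0.2 * 2.4025 = 0.4805
Step 2: 1 + 0.4805 = 1.4805
Step 3: Exponent gamma/(gamma-1) = 3.5
Step 4: P0 = 96521 * 1.4805^3.5 = 381110.8 Pa

381110.8


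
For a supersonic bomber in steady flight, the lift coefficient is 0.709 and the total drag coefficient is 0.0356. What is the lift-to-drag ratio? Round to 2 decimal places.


Step 1: L/D = CL / CD = 0.709 / 0.0356
Step 2: L/D = 19.92

19.92


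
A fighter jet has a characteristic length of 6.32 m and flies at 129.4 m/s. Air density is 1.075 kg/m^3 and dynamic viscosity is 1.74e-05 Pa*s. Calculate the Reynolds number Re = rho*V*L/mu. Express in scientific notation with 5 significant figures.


Step 1: Numerator = rho * V * L = 1.075 * 129.4 * 6.32 = 879.1436
Step 2: Re = 879.1436 / 1.74e-05
Step 3: Re = 5.0525e+07

5.0525e+07


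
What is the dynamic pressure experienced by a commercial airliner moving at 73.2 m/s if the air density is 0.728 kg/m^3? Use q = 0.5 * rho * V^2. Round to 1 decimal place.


Step 1: V^2 = 73.2^2 = 5358.24
Step 2: q = 0.5 * 0.728 * 5358.24
Step 3: q = 1950.4 Pa

1950.4


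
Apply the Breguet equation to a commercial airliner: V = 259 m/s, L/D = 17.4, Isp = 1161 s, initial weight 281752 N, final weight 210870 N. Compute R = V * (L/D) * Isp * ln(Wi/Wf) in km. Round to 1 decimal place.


Step 1: Coefficient = V * (L/D) * Isp = 259 * 17.4 * 1161 = 5232162.6 m
Step 2: Wi/Wf = 281752 / 210870 = 1.336141
Step 3: ln(1.336141) = 0.289785
Step 4: R = 5232162.6 * 0.289785 = 1516204.4 m = 1516.2 km

1516.2


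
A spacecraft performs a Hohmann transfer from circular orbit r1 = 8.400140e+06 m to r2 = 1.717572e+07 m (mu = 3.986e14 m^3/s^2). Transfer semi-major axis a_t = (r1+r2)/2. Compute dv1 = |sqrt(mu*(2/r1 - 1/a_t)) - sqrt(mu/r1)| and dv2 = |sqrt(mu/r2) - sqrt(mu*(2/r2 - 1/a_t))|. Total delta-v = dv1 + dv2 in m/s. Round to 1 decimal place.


Step 1: Transfer semi-major axis a_t = (8.400140e+06 + 1.717572e+07) / 2 = 1.278793e+07 m
Step 2: v1 (circular at r1) = sqrt(mu/r1) = 6888.51 m/s
Step 3: v_t1 = sqrt(mu*(2/r1 - 1/a_t)) = 7983.31 m/s
Step 4: dv1 = |7983.31 - 6888.51| = 1094.79 m/s
Step 5: v2 (circular at r2) = 4817.38 m/s, v_t2 = 3904.4 m/s
Step 6: dv2 = |4817.38 - 3904.4| = 912.98 m/s
Step 7: Total delta-v = 1094.79 + 912.98 = 2007.8 m/s

2007.8


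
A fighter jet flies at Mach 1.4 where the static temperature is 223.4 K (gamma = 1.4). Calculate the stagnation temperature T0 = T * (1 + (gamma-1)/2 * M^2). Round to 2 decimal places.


Step 1: (gamma-1)/2 = 0.2
Step 2: M^2 = 1.96
Step 3: 1 + 0.2 * 1.96 = 1.392
Step 4: T0 = 223.4 * 1.392 = 310.97 K

310.97


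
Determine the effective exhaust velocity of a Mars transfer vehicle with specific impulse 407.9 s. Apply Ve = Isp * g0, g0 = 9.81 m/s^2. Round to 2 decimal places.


Step 1: Ve = Isp * g0 = 407.9 * 9.81
Step 2: Ve = 4001.50 m/s

4001.50


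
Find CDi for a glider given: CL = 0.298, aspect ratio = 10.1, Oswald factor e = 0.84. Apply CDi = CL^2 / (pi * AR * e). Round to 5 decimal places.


Step 1: CL^2 = 0.298^2 = 0.088804
Step 2: pi * AR * e = 3.14159 * 10.1 * 0.84 = 26.653272
Step 3: CDi = 0.088804 / 26.653272 = 0.00333

0.00333


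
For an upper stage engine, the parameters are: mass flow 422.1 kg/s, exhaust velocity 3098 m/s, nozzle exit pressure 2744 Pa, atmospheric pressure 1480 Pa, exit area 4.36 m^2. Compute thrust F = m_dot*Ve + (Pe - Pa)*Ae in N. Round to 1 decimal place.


Step 1: Momentum thrust = m_dot * Ve = 422.1 * 3098 = 1307665.8 N
Step 2: Pressure thrust = (Pe - Pa) * Ae = (2744 - 1480) * 4.36 = 5511.04 N
Step 3: Total thrust F = 1307665.8 + 5511.04 = 1313176.8 N

1313176.8


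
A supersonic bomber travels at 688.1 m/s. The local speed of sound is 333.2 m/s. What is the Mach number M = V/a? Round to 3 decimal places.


Step 1: M = V / a = 688.1 / 333.2
Step 2: M = 2.065

2.065


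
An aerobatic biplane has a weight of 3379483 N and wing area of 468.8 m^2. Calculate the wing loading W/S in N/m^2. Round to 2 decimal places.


Step 1: Wing loading = W / S = 3379483 / 468.8
Step 2: Wing loading = 7208.79 N/m^2

7208.79


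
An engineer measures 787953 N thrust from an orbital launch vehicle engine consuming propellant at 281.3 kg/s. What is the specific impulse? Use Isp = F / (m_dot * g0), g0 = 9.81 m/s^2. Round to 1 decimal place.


Step 1: m_dot * g0 = 281.3 * 9.81 = 2759.55
Step 2: Isp = 787953 / 2759.55 = 285.5 s

285.5


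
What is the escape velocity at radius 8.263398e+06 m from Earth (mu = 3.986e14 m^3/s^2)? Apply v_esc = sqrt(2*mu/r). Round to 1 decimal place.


Step 1: 2*mu/r = 2 * 3.986e14 / 8.263398e+06 = 96473629.8554
Step 2: v_esc = sqrt(96473629.8554) = 9822.1 m/s

9822.1


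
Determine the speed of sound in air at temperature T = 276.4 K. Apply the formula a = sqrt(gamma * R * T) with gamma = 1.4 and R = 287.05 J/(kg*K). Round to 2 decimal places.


Step 1: gamma * R * T = 1.4 * 287.05 * 276.4 = 111076.868
Step 2: a = sqrt(111076.868) = 333.28 m/s

333.28


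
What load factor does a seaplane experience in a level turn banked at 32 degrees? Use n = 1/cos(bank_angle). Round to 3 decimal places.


Step 1: Convert 32 degrees to radians = 0.558505
Step 2: cos(32 deg) = 0.848048
Step 3: n = 1 / 0.848048 = 1.179

1.179


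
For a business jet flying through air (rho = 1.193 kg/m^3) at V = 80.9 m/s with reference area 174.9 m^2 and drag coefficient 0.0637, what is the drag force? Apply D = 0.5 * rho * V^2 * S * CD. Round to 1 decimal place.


Step 1: Dynamic pressure q = 0.5 * 1.193 * 80.9^2 = 3903.9792 Pa
Step 2: Drag D = q * S * CD = 3903.9792 * 174.9 * 0.0637
Step 3: D = 43494.7 N

43494.7


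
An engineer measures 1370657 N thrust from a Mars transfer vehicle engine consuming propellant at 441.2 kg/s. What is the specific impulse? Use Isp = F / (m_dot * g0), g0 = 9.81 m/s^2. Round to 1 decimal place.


Step 1: m_dot * g0 = 441.2 * 9.81 = 4328.17
Step 2: Isp = 1370657 / 4328.17 = 316.7 s

316.7


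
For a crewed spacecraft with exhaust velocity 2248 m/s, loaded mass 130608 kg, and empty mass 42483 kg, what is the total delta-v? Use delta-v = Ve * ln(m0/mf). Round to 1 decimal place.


Step 1: Mass ratio m0/mf = 130608 / 42483 = 3.074359
Step 2: ln(3.074359) = 1.123096
Step 3: delta-v = 2248 * 1.123096 = 2524.7 m/s

2524.7


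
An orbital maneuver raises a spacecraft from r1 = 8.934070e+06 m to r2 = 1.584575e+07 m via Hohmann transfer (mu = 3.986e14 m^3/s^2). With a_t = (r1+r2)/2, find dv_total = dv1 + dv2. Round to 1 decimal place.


Step 1: Transfer semi-major axis a_t = (8.934070e+06 + 1.584575e+07) / 2 = 1.238991e+07 m
Step 2: v1 (circular at r1) = sqrt(mu/r1) = 6679.5 m/s
Step 3: v_t1 = sqrt(mu*(2/r1 - 1/a_t)) = 7553.81 m/s
Step 4: dv1 = |7553.81 - 6679.5| = 874.31 m/s
Step 5: v2 (circular at r2) = 5015.48 m/s, v_t2 = 4258.95 m/s
Step 6: dv2 = |5015.48 - 4258.95| = 756.52 m/s
Step 7: Total delta-v = 874.31 + 756.52 = 1630.8 m/s

1630.8


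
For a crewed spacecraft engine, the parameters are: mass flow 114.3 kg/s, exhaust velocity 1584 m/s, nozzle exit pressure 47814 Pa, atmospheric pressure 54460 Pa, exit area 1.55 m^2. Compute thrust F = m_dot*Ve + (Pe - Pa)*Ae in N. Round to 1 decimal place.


Step 1: Momentum thrust = m_dot * Ve = 114.3 * 1584 = 181051.2 N
Step 2: Pressure thrust = (Pe - Pa) * Ae = (47814 - 54460) * 1.55 = -10301.30 N
Step 3: Total thrust F = 181051.2 + -10301.30 = 170749.9 N

170749.9
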